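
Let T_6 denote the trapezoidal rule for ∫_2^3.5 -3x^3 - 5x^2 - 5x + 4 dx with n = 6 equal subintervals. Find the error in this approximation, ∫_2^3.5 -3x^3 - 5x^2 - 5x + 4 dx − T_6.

0.46484375

Exact integral: ∫_2^3.5 f(x) dx = -173.296875.
T_6 = -173.76171875.
Error = -173.296875 − (-173.76171875) = 0.46484375.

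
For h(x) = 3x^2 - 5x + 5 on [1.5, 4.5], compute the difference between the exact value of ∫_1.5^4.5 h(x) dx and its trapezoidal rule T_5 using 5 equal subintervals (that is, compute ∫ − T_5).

-0.54

Exact integral: ∫_1.5^4.5 h(x) dx = 57.75.
T_5 = 58.29.
Error = 57.75 − 58.29 = -0.54.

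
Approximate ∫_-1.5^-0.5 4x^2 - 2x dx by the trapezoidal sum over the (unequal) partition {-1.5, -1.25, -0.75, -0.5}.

6.4375

Subinterval widths: 0.25, 0.5, 0.25.
f(-1.5) = 12, f(-1.25) = 8.75, f(-0.75) = 3.75, f(-0.5) = 2.
On each subinterval the trapezoid contributes (Δx_i/2)·[f(x_{i-1}) + f(x_i)].
Sum = 6.4375.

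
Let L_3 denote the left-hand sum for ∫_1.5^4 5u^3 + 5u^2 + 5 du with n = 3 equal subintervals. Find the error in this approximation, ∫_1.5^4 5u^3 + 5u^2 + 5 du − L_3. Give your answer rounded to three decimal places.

141.565

Exact integral: ∫_1.5^4 f(u) du ≈ 427.21354.
L_3 ≈ 285.64815.
Error ≈ 427.21354 − 285.64815 ≈ 141.565.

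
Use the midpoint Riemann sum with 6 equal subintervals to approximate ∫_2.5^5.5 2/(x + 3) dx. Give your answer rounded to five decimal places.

Δx = (5.5 − 2.5)/6 = 0.5.
Midpoints: 2.75, 3.25, 3.75, 4.25, 4.75, 5.25.
f(2.75) = 8/23, f(3.25) = 0.32, f(3.75) = 8/27, f(4.25) = 8/29, f(4.75) = 8/31, f(5.25) = 8/33.
Sum = Δx · [f(2.75) + f(3.25) + f(3.75) + ...].
Sum ≈ 0.87024.

0.87024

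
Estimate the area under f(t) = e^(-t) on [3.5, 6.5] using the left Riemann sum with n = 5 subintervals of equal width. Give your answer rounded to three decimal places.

Δt = (6.5 − 3.5)/5 = 0.6.
Left endpoints: 3.5, 4.1, 4.7, 5.3, 5.9.
f(3.5) ≈ 0.030, f(4.1) ≈ 0.017, f(4.7) ≈ 0.009, f(5.3) ≈ 0.005, f(5.9) ≈ 0.003.
Sum = Δt · [f(3.5) + f(4.1) + f(4.7) + f(5.3) + f(5.9)].
Sum ≈ 0.038.

0.038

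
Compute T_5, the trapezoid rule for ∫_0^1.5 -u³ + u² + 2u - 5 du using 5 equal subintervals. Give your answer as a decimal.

-5.41875

Δu = (1.5 − 0)/5 = 0.3.
f(0) = -5, f(0.3) = -4.337, f(0.6) = -3.656, f(0.9) = -3.119, f(1.2) = -2.888, f(1.5) = -3.125.
T_5 = (Δu/2)·[f(u_0) + 2f(u_1) + ... + 2f(u_{4}) + f(u_5)].
Sum = -5.41875.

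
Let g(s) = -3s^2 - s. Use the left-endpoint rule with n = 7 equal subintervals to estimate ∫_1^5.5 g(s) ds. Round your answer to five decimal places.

Δs = (5.5 − 1)/7 = 9/14.
Left endpoints: 1, 23/14, 16/7, 41/14, 25/7, 59/14, 34/7.
g(1) = -4, g(23/14) = -1909/196, g(16/7) = -880/49, g(41/14) = -5617/196, g(25/7) = -2050/49, g(59/14) = -11269/196, g(34/7) = -3706/49.
Sum = Δs · [g(1) + g(23/14) + g(16/7) + ...].
Sum ≈ -151.27806.

-151.27806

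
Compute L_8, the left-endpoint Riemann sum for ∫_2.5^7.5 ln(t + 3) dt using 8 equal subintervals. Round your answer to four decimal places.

Δt = (7.5 − 2.5)/8 = 0.625.
Left endpoints: 2.5, 3.125, 3.75, 4.375, 5, 5.625, 6.25, 6.875.
f(2.5) ≈ 1.7047, f(3.125) ≈ 1.8124, f(3.75) ≈ 1.9095, f(4.375) ≈ 1.9981, f(5) ≈ 2.0794, f(5.625) ≈ 2.1547, f(6.25) ≈ 2.2246, f(6.875) ≈ 2.2900.
Sum = Δt · [f(2.5) + f(3.125) + f(3.75) + ...].
Sum ≈ 10.1084.

10.1084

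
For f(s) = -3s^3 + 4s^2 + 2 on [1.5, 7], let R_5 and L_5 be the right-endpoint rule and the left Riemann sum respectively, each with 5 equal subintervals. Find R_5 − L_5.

-915.0625

R_5 = -1828.64.
L_5 = -913.5775.
R_5 − L_5 = -915.0625.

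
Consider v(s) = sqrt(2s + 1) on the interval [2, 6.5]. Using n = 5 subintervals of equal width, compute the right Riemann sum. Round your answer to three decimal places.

14.400

Δs = (6.5 − 2)/5 = 0.9.
Right endpoints: 2.9, 3.8, 4.7, 5.6, 6.5.
v(2.9) ≈ 2.608, v(3.8) ≈ 2.933, v(4.7) ≈ 3.225, v(5.6) ≈ 3.493, v(6.5) ≈ 3.742.
Sum = Δs · [v(2.9) + v(3.8) + v(4.7) + v(5.6) + v(6.5)].
Sum ≈ 14.400.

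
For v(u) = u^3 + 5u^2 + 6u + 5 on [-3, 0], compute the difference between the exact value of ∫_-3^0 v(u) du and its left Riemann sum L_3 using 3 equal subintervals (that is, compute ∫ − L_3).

Exact integral: ∫_-3^0 v(u) du = 12.75.
L_3 = 13.
Error = 12.75 − 13 = -0.25.

-0.25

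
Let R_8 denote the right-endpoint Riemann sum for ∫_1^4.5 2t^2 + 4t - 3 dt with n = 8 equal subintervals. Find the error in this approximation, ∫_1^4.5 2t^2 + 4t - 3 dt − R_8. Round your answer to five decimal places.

-11.70768

Exact integral: ∫_1^4.5 f(t) dt ≈ 88.0833333.
R_8 ≈ 99.7910156.
Error ≈ 88.0833333 − 99.7910156 ≈ -11.70768.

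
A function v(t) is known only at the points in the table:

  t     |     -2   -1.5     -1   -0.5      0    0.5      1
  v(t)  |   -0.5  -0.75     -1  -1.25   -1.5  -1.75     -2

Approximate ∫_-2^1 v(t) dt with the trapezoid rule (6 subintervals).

Δt = 0.5.
T_6 = (0.5/2)·[(-0.5) + 2·(-0.75) + 2·(-1) + 2·(-1.25) + 2·(-1.5) + 2·(-1.75) + (-2)] = -3.75.

-3.75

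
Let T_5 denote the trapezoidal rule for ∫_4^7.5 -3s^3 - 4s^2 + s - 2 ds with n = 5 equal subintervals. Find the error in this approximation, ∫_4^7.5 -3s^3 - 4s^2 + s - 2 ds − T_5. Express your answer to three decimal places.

15.935

Exact integral: ∫_4^7.5 f(s) ds ≈ -2645.08854.
T_5 = -2661.02375.
Error ≈ -2645.08854 − (-2661.02375) ≈ 15.935.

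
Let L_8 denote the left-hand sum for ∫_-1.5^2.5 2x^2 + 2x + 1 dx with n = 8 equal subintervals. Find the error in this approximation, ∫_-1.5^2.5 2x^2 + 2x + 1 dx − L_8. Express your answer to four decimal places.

Exact integral: ∫_-1.5^2.5 f(x) dx ≈ 20.666667.
L_8 = 17.
Error ≈ 20.666667 − 17 ≈ 3.6667.

3.6667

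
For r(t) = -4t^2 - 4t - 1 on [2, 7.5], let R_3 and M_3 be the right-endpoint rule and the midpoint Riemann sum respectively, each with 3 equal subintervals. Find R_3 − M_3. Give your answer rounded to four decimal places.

-230.2361

R_3 ≈ -885.907407.
M_3 ≈ -655.671296.
R_3 − M_3 ≈ -230.2361.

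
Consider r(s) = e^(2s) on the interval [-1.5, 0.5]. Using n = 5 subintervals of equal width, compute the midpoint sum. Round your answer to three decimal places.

1.299

Δs = (0.5 − (-1.5))/5 = 0.4.
Midpoints: -1.3, -0.9, -0.5, -0.1, 0.3.
r(-1.3) ≈ 0.074, r(-0.9) ≈ 0.165, r(-0.5) ≈ 0.368, r(-0.1) ≈ 0.819, r(0.3) ≈ 1.822.
Sum = Δs · [r(-1.3) + r(-0.9) + r(-0.5) + r(-0.1) + r(0.3)].
Sum ≈ 1.299.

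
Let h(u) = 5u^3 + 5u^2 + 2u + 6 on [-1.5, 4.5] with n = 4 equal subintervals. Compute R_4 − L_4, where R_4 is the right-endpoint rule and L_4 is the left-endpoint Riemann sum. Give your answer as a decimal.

R_4 = 1210.5.
L_4 = 348.75.
R_4 − L_4 = 861.75.

861.75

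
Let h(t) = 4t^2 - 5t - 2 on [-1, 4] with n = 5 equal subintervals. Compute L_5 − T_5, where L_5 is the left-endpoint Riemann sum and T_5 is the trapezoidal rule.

L_5 = 25.
T_5 = 42.5.
L_5 − T_5 = -17.5.

-17.5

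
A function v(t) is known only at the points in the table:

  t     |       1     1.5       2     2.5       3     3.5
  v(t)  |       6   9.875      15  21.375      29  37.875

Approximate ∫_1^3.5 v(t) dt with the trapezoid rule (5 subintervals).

48.59375

Δt = 0.5.
T_5 = (0.5/2)·[6 + 2·9.875 + 2·15 + 2·21.375 + 2·29 + 37.875] = 48.59375.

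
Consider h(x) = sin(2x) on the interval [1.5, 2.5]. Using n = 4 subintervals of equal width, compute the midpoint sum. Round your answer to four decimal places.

Δx = (2.5 − 1.5)/4 = 0.25.
Midpoints: 1.625, 1.875, 2.125, 2.375.
h(1.625) ≈ -0.1082, h(1.875) ≈ -0.5716, h(2.125) ≈ -0.8950, h(2.375) ≈ -0.9993.
Sum = Δx · [h(1.625) + h(1.875) + h(2.125) + h(2.375)].
Sum ≈ -0.6435.

-0.6435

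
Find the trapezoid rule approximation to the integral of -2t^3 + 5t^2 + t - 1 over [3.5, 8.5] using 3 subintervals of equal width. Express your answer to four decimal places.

-1629.6759

Δt = (8.5 − 3.5)/3 = 5/3.
f(3.5) = -22, f(31/6) = -7463/54, f(41/6) = -10769/27, f(8.5) = -859.5.
T_3 = (Δt/2)·[f(t_0) + 2f(t_1) + 2f(t_2) + f(t_3)].
Sum ≈ -1629.6759.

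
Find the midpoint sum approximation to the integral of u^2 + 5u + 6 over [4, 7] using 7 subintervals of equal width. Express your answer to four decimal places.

Δu = (7 − 4)/7 = 3/7.
Midpoints: 59/14, 65/14, 71/14, 5.5, 83/14, 89/14, 95/14.
f(59/14) = 8787/196, f(65/14) = 9951/196, f(71/14) = 11187/196, f(5.5) = 63.75, f(83/14) = 13875/196, f(89/14) = 15327/196, f(95/14) = 16851/196.
Sum = Δu · [f(59/14) + f(65/14) + f(71/14) + ...].
Sum ≈ 193.4541.

193.4541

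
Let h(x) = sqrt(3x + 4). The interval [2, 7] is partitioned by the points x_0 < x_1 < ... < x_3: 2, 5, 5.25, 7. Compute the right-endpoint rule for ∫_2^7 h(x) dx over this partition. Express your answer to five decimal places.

22.93772

Subinterval widths: 3, 0.25, 1.75.
Right endpoints: 5, 5.25, 7.
h(5) ≈ 4.35890, h(5.25) ≈ 4.44410, h(7) ≈ 5.00000.
Sum = Σ Δx_i · h(x_i).
Sum ≈ 22.93772.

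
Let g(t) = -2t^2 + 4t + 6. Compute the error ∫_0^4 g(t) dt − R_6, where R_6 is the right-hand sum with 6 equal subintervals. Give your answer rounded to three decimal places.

Exact integral: ∫_0^4 g(t) dt ≈ 13.33333.
R_6 ≈ 7.40741.
Error ≈ 13.33333 − 7.40741 ≈ 5.926.

5.926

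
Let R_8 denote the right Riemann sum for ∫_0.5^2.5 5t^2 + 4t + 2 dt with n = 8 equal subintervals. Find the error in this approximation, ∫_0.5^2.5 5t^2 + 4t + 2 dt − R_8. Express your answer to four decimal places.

-4.8542

Exact integral: ∫_0.5^2.5 f(t) dt ≈ 41.833333.
R_8 = 46.6875.
Error ≈ 41.833333 − 46.6875 ≈ -4.8542.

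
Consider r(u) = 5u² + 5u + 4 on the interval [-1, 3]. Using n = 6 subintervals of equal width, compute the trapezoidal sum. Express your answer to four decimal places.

Δu = (3 − (-1))/6 = 2/3.
r(-1) = 4, r(-1/3) = 26/9, r(1/3) = 56/9, r(1) = 14, r(5/3) = 236/9, r(7/3) = 386/9, r(3) = 64.
T_6 = (Δu/2)·[r(u_0) + 2r(u_1) + ... + 2r(u_{5}) + r(u_6)].
Sum ≈ 84.1481.

84.1481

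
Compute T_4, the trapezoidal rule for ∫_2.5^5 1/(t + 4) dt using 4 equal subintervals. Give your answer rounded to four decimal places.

0.3258

Δt = (5 − 2.5)/4 = 0.625.
f(2.5) = 2/13, f(3.125) = 8/57, f(3.75) = 4/31, f(4.375) = 8/67, f(5) = 1/9.
T_4 = (Δt/2)·[f(t_0) + 2f(t_1) + 2f(t_2) + 2f(t_3) + f(t_4)].
Sum ≈ 0.3258.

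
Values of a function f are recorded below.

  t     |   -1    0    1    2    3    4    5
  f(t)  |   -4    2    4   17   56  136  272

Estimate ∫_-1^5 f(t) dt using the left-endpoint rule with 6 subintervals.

Δt = 1.
Sum = 1·[(-4) + 2 + 4 + 17 + 56 + 136] = 211.

211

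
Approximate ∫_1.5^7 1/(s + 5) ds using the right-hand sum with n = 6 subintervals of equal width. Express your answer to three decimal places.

0.582

Δs = (7 − 1.5)/6 = 11/12.
Right endpoints: 29/12, 10/3, 4.25, 31/6, 73/12, 7.
f(29/12) = 12/89, f(10/3) = 0.12, f(4.25) = 4/37, f(31/6) = 6/61, f(73/12) = 12/133, f(7) = 1/12.
Sum = Δs · [f(29/12) + f(10/3) + f(4.25) + ...].
Sum ≈ 0.582.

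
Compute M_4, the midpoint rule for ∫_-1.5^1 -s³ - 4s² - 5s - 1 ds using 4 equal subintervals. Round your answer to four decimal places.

Δs = (1 − (-1.5))/4 = 0.625.
Midpoints: -1.1875, -0.5625, 0.0625, 0.6875.
f(-1.1875) = 3979/4096, f(-0.5625) = 2969/4096, f(0.0625) = -5441/4096, f(0.6875) = -27251/4096.
Sum = Δs · [f(-1.1875) + f(-0.5625) + f(0.0625) + f(0.6875)].
Sum ≈ -3.9282.

-3.9282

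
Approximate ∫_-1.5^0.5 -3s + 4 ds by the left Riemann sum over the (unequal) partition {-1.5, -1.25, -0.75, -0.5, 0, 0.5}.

12.3125

Subinterval widths: 0.25, 0.5, 0.25, 0.5, 0.5.
Left endpoints: -1.5, -1.25, -0.75, -0.5, 0.
f(-1.5) = 8.5, f(-1.25) = 7.75, f(-0.75) = 6.25, f(-0.5) = 5.5, f(0) = 4.
Sum = Σ Δs_i · f(s_i).
Sum = 12.3125.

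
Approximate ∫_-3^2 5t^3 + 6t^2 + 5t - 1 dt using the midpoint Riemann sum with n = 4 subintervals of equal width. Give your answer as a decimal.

-27.7734375

Δt = (2 − (-3))/4 = 1.25.
Midpoints: -2.375, -1.125, 0.125, 1.375.
f(-2.375) = -23559/512, f(-1.125) = -3149/512, f(0.125) = -139/512, f(1.375) = 15471/512.
Sum = Δt · [f(-2.375) + f(-1.125) + f(0.125) + f(1.375)].
Sum = -27.7734375.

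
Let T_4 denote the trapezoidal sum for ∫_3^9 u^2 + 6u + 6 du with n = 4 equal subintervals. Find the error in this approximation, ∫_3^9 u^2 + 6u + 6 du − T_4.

Exact integral: ∫_3^9 f(u) du = 486.
T_4 = 488.25.
Error = 486 − 488.25 = -2.25.

-2.25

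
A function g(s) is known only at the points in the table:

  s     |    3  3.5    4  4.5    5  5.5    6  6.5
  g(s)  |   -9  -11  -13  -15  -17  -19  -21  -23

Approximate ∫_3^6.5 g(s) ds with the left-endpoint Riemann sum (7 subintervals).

Δs = 0.5.
Sum = 0.5·[(-9) + (-11) + (-13) + (-15) + (-17) + (-19) + (-21)] = -52.5.

-52.5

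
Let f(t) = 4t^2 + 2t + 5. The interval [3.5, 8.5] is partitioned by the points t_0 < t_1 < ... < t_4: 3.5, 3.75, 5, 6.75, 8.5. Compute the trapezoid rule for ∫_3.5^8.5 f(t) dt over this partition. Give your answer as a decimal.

855.125

Subinterval widths: 0.25, 1.25, 1.75, 1.75.
f(3.5) = 61, f(3.75) = 68.75, f(5) = 115, f(6.75) = 200.75, f(8.5) = 311.
On each subinterval the trapezoid contributes (Δt_i/2)·[f(t_{i-1}) + f(t_i)].
Sum = 855.125.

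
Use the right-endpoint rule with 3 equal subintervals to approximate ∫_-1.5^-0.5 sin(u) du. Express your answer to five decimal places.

-0.71302

Δu = (-0.5 − (-1.5))/3 = 1/3.
Right endpoints: -7/6, -5/6, -0.5.
f(-7/6) ≈ -0.91944, f(-5/6) ≈ -0.74018, f(-0.5) ≈ -0.47943.
Sum = Δu · [f(-7/6) + f(-5/6) + f(-0.5)].
Sum ≈ -0.71302.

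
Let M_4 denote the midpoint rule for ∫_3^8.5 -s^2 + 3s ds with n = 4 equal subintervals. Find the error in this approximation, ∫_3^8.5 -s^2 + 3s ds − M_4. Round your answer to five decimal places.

Exact integral: ∫_3^8.5 f(s) ds ≈ -100.8333333.
M_4 ≈ -99.9667969.
Error ≈ -100.8333333 − (-99.9667969) ≈ -0.86654.

-0.86654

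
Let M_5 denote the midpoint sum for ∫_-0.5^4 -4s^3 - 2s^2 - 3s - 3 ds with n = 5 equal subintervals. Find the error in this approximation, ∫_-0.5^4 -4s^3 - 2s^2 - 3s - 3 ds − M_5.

-6.98625

Exact integral: ∫_-0.5^4 f(s) ds = -335.8125.
M_5 = -328.82625.
Error = -335.8125 − (-328.82625) = -6.98625.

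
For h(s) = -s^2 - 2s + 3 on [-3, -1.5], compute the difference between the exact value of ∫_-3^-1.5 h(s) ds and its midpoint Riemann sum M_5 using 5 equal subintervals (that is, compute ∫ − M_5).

-0.01125

Exact integral: ∫_-3^-1.5 h(s) ds = 3.375.
M_5 = 3.38625.
Error = 3.375 − 3.38625 = -0.01125.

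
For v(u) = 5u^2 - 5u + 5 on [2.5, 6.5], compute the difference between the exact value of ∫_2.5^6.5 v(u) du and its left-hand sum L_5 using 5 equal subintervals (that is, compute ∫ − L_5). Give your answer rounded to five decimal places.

61.86667

Exact integral: ∫_2.5^6.5 v(u) du ≈ 361.6666667.
L_5 = 299.8.
Error ≈ 361.6666667 − 299.8 ≈ 61.86667.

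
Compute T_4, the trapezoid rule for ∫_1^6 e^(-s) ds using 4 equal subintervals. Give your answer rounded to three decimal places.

Δs = (6 − 1)/4 = 1.25.
f(1) ≈ 0.368, f(2.25) ≈ 0.105, f(3.5) ≈ 0.030, f(4.75) ≈ 0.009, f(6) ≈ 0.002.
T_4 = (Δs/2)·[f(s_0) + 2f(s_1) + 2f(s_2) + 2f(s_3) + f(s_4)].
Sum ≈ 0.412.

0.412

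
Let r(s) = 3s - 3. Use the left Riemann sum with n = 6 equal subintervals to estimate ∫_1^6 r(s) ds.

Δs = (6 − 1)/6 = 5/6.
Left endpoints: 1, 11/6, 8/3, 3.5, 13/3, 31/6.
r(1) = 0, r(11/6) = 2.5, r(8/3) = 5, r(3.5) = 7.5, r(13/3) = 10, r(31/6) = 12.5.
Sum = Δs · [r(1) + r(11/6) + r(8/3) + ...].
Sum = 31.25.

31.25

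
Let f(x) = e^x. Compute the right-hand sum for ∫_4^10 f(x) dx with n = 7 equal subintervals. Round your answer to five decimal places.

Δx = (10 − 4)/7 = 6/7.
Right endpoints: 34/7, 40/7, 46/7, 52/7, 58/7, 64/7, 10.
f(34/7) ≈ 128.65609, f(40/7) ≈ 303.16758, f(46/7) ≈ 714.38967, f(52/7) ≈ 1683.40100, f(58/7) ≈ 3966.79715, f(64/7) ≈ 9347.43397, f(10) ≈ 22026.46579.
Sum = Δx · [f(34/7) + f(40/7) + f(46/7) + ...].
Sum ≈ 32717.40964.

32717.40964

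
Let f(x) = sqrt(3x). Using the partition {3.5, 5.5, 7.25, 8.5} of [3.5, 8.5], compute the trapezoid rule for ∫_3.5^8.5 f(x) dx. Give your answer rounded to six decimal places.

Subinterval widths: 2, 1.75, 1.25.
f(3.5) ≈ 3.240370, f(5.5) ≈ 4.062019, f(7.25) ≈ 4.663690, f(8.5) ≈ 5.049752.
On each subinterval the trapezoid contributes (Δx_i/2)·[f(x_{i-1}) + f(x_i)].
Sum ≈ 21.008286.

21.008286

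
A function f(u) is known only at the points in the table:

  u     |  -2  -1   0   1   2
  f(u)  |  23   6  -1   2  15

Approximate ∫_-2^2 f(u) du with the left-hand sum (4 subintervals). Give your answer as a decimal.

Δu = 1.
Sum = 1·[23 + 6 + (-1) + 2] = 30.

30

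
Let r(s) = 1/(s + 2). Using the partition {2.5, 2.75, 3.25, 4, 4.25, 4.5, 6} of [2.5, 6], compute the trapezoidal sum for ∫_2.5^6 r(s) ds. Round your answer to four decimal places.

0.5775

Subinterval widths: 0.25, 0.5, 0.75, 0.25, 0.25, 1.5.
r(2.5) = 2/9, r(2.75) = 4/19, r(3.25) = 4/21, r(4) = 1/6, r(4.25) = 0.16, r(4.5) = 2/13, r(6) = 0.125.
On each subinterval the trapezoid contributes (Δs_i/2)·[r(s_{i-1}) + r(s_i)].
Sum ≈ 0.5775.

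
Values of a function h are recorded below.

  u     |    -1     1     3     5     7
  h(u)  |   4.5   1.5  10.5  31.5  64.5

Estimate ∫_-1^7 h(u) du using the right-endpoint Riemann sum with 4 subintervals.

216

Δu = 2.
Sum = 2·[1.5 + 10.5 + 31.5 + 64.5] = 216.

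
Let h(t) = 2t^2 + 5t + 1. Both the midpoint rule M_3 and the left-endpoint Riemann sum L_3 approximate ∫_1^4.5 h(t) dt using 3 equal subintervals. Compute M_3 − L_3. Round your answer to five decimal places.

30.28472

M_3 ≈ 110.9143519.
L_3 ≈ 80.6296296.
M_3 − L_3 ≈ 30.28472.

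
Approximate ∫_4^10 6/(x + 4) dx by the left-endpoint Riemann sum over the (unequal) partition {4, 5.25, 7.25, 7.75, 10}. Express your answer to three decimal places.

3.650

Subinterval widths: 1.25, 2, 0.5, 2.25.
Left endpoints: 4, 5.25, 7.25, 7.75.
f(4) = 0.75, f(5.25) = 24/37, f(7.25) = 8/15, f(7.75) = 24/47.
Sum = Σ Δx_i · f(x_i).
Sum ≈ 3.650.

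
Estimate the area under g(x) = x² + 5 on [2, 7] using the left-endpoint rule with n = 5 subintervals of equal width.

115

Δx = (7 − 2)/5 = 1.
Left endpoints: 2, 3, 4, 5, 6.
g(2) = 9, g(3) = 14, g(4) = 21, g(5) = 30, g(6) = 41.
Sum = Δx · [g(2) + g(3) + g(4) + g(5) + g(6)].
Sum = 115.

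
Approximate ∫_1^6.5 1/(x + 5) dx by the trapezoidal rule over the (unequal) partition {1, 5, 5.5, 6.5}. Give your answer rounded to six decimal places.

Subinterval widths: 4, 0.5, 1.
f(1) = 1/6, f(5) = 0.1, f(5.5) = 2/21, f(6.5) = 2/23.
On each subinterval the trapezoid contributes (Δx_i/2)·[f(x_{i-1}) + f(x_i)].
Sum ≈ 0.673240.

0.673240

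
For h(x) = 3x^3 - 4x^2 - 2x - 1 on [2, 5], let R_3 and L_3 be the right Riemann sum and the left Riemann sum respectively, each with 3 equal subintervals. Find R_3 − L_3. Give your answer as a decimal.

261

R_3 = 421.
L_3 = 160.
R_3 − L_3 = 261.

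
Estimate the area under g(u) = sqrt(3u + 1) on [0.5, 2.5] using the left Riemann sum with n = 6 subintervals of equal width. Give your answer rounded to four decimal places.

4.4022

Δu = (2.5 − 0.5)/6 = 1/3.
Left endpoints: 0.5, 5/6, 7/6, 1.5, 11/6, 13/6.
g(0.5) ≈ 1.5811, g(5/6) ≈ 1.8708, g(7/6) ≈ 2.1213, g(1.5) ≈ 2.3452, g(11/6) ≈ 2.5495, g(13/6) ≈ 2.7386.
Sum = Δu · [g(0.5) + g(5/6) + g(7/6) + ...].
Sum ≈ 4.4022.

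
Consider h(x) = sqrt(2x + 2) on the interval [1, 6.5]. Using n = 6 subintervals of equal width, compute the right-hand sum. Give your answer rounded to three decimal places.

Δx = (6.5 − 1)/6 = 11/12.
Right endpoints: 23/12, 17/6, 3.75, 14/3, 67/12, 6.5.
h(23/12) ≈ 2.415, h(17/6) ≈ 2.769, h(3.75) ≈ 3.082, h(14/3) ≈ 3.367, h(67/12) ≈ 3.629, h(6.5) ≈ 3.873.
Sum = Δx · [h(23/12) + h(17/6) + h(3.75) + ...].
Sum ≈ 17.540.

17.540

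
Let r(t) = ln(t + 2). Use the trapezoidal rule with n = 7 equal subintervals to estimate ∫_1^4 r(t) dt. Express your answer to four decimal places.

4.4522

Δt = (4 − 1)/7 = 3/7.
r(1) ≈ 1.0986, r(10/7) ≈ 1.2321, r(13/7) ≈ 1.3499, r(16/7) ≈ 1.4553, r(19/7) ≈ 1.5506, r(22/7) ≈ 1.6376, r(25/7) ≈ 1.7177, r(4) ≈ 1.7918.
T_7 = (Δt/2)·[r(t_0) + 2r(t_1) + ... + 2r(t_{6}) + r(t_7)].
Sum ≈ 4.4522.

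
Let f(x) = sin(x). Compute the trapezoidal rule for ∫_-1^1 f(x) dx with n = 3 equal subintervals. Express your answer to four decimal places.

0.0000

Δx = (1 − (-1))/3 = 2/3.
f(-1) ≈ -0.8415, f(-1/3) ≈ -0.3272, f(1/3) ≈ 0.3272, f(1) ≈ 0.8415.
T_3 = (Δx/2)·[f(x_0) + 2f(x_1) + 2f(x_2) + f(x_3)].
Sum ≈ 0.0000.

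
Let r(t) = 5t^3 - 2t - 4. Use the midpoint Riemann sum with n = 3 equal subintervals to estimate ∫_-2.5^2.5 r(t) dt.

-20

Δt = (2.5 − (-2.5))/3 = 5/3.
Midpoints: -5/3, 0, 5/3.
r(-5/3) = -643/27, r(0) = -4, r(5/3) = 427/27.
Sum = Δt · [r(-5/3) + r(0) + r(5/3)].
Sum = -20.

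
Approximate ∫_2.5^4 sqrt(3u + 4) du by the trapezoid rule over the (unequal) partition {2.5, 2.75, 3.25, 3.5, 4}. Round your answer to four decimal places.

Subinterval widths: 0.25, 0.5, 0.25, 0.5.
f(2.5) ≈ 3.3912, f(2.75) ≈ 3.5000, f(3.25) ≈ 3.7081, f(3.5) ≈ 3.8079, f(4) ≈ 4.0000.
On each subinterval the trapezoid contributes (Δu_i/2)·[f(u_{i-1}) + f(u_i)].
Sum ≈ 5.5549.

5.5549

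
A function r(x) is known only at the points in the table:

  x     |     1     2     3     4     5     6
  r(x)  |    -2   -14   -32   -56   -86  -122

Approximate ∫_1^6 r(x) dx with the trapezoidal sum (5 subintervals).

-250

Δx = 1.
T_5 = (1/2)·[(-2) + 2·(-14) + 2·(-32) + 2·(-56) + 2·(-86) + (-122)] = -250.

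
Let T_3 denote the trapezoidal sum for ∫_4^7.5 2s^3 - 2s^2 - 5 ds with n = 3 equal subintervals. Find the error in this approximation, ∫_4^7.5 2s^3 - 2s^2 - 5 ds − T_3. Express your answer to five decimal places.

-25.80440

Exact integral: ∫_4^7.5 f(s) ds ≈ 1197.9479167.
T_3 ≈ 1223.7523148.
Error ≈ 1197.9479167 − 1223.7523148 ≈ -25.80440.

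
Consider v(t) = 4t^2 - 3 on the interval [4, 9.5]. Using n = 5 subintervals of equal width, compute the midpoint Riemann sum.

Δt = (9.5 − 4)/5 = 1.1.
Midpoints: 4.55, 5.65, 6.75, 7.85, 8.95.
v(4.55) = 79.81, v(5.65) = 124.69, v(6.75) = 179.25, v(7.85) = 243.49, v(8.95) = 317.41.
Sum = Δt · [v(4.55) + v(5.65) + v(6.75) + v(7.85) + v(8.95)].
Sum = 1039.115.

1039.115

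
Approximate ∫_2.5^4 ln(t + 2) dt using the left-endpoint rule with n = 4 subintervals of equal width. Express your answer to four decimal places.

Δt = (4 − 2.5)/4 = 0.375.
Left endpoints: 2.5, 2.875, 3.25, 3.625.
f(2.5) ≈ 1.5041, f(2.875) ≈ 1.5841, f(3.25) ≈ 1.6582, f(3.625) ≈ 1.7272.
Sum = Δt · [f(2.5) + f(2.875) + f(3.25) + f(3.625)].
Sum ≈ 2.4276.

2.4276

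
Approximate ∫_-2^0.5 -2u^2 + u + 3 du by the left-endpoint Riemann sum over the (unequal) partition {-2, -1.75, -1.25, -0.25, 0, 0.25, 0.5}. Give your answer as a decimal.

-3.375

Subinterval widths: 0.25, 0.5, 1, 0.25, 0.25, 0.25.
Left endpoints: -2, -1.75, -1.25, -0.25, 0, 0.25.
f(-2) = -7, f(-1.75) = -4.875, f(-1.25) = -1.375, f(-0.25) = 2.625, f(0) = 3, f(0.25) = 3.125.
Sum = Σ Δu_i · f(u_i).
Sum = -3.375.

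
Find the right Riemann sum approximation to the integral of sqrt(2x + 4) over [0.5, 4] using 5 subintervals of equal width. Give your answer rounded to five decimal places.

10.55298

Δx = (4 − 0.5)/5 = 0.7.
Right endpoints: 1.2, 1.9, 2.6, 3.3, 4.
f(1.2) ≈ 2.52982, f(1.9) ≈ 2.79285, f(2.6) ≈ 3.03315, f(3.3) ≈ 3.25576, f(4) ≈ 3.46410.
Sum = Δx · [f(1.2) + f(1.9) + f(2.6) + f(3.3) + f(4)].
Sum ≈ 10.55298.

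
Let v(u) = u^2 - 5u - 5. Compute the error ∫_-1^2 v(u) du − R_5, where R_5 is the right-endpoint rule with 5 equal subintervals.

Exact integral: ∫_-1^2 v(u) du = -19.5.
R_5 = -22.92.
Error = -19.5 − (-22.92) = 3.42.

3.42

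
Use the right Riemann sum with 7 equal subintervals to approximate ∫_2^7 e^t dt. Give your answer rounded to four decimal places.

Δt = (7 − 2)/7 = 5/7.
Right endpoints: 19/7, 24/7, 29/7, 34/7, 39/7, 44/7, 7.
f(19/7) ≈ 15.0938, f(24/7) ≈ 30.8326, f(29/7) ≈ 62.9825, f(34/7) ≈ 128.6561, f(39/7) ≈ 262.8093, f(44/7) ≈ 536.8476, f(7) ≈ 1096.6332.
Sum = Δt · [f(19/7) + f(24/7) + f(29/7) + ...].
Sum ≈ 1524.1822.

1524.1822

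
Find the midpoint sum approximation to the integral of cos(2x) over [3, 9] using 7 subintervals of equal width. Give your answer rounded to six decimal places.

-0.267340

Δx = (9 − 3)/7 = 6/7.
Midpoints: 24/7, 30/7, 36/7, 6, 48/7, 54/7, 60/7.
f(24/7) ≈ 0.839759, f(30/7) ≈ -0.657463, f(36/7) ≈ -0.651728, f(6) ≈ 0.843854, f(48/7) ≈ 0.410390, f(54/7) ≈ -0.961223, f(60/7) ≈ -0.135484.
Sum = Δx · [f(24/7) + f(30/7) + f(36/7) + ...].
Sum ≈ -0.267340.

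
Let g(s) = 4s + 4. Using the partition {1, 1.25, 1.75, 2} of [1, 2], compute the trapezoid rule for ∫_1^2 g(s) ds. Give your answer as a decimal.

Subinterval widths: 0.25, 0.5, 0.25.
g(1) = 8, g(1.25) = 9, g(1.75) = 11, g(2) = 12.
On each subinterval the trapezoid contributes (Δs_i/2)·[g(s_{i-1}) + g(s_i)].
Sum = 10.

10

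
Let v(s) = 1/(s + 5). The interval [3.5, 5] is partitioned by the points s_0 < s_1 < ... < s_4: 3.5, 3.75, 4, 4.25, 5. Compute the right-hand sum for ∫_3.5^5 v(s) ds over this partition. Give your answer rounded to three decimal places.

Subinterval widths: 0.25, 0.25, 0.25, 0.75.
Right endpoints: 3.75, 4, 4.25, 5.
v(3.75) = 4/35, v(4) = 1/9, v(4.25) = 4/37, v(5) = 0.1.
Sum = Σ Δs_i · v(s_i).
Sum ≈ 0.158.

0.158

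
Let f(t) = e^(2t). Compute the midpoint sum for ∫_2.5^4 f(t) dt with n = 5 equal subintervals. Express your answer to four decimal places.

Δt = (4 − 2.5)/5 = 0.3.
Midpoints: 2.65, 2.95, 3.25, 3.55, 3.85.
f(2.65) ≈ 200.3368, f(2.95) ≈ 365.0375, f(3.25) ≈ 665.1416, f(3.55) ≈ 1211.9671, f(3.85) ≈ 2208.3480.
Sum = Δt · [f(2.65) + f(2.95) + f(3.25) + f(3.55) + f(3.85)].
Sum ≈ 1395.2493.

1395.2493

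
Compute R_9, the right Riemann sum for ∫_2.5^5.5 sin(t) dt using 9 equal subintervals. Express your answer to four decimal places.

Δt = (5.5 − 2.5)/9 = 1/3.
Right endpoints: 17/6, 19/6, 3.5, 23/6, 25/6, 4.5, 29/6, 31/6, 5.5.
f(17/6) ≈ 0.3034, f(19/6) ≈ -0.0251, f(3.5) ≈ -0.3508, f(23/6) ≈ -0.6379, f(25/6) ≈ -0.8548, f(4.5) ≈ -0.9775, f(29/6) ≈ -0.9927, f(31/6) ≈ -0.8986, f(5.5) ≈ -0.7055.
Sum = Δt · [f(17/6) + f(19/6) + f(3.5) + ...].
Sum ≈ -1.7131.

-1.7131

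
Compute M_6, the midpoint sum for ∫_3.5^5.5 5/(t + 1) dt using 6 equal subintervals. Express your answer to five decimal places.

1.83803

Δt = (5.5 − 3.5)/6 = 1/3.
Midpoints: 11/3, 4, 13/3, 14/3, 5, 16/3.
f(11/3) = 15/14, f(4) = 1, f(13/3) = 0.9375, f(14/3) = 15/17, f(5) = 5/6, f(16/3) = 15/19.
Sum = Δt · [f(11/3) + f(4) + f(13/3) + ...].
Sum ≈ 1.83803.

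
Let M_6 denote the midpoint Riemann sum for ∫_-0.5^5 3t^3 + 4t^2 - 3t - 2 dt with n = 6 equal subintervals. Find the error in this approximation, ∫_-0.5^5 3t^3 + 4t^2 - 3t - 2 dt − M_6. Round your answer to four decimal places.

Exact integral: ∫_-0.5^5 f(t) dt ≈ 587.411458.
M_6 ≈ 578.072121.
Error ≈ 587.411458 − 578.072121 ≈ 9.3393.

9.3393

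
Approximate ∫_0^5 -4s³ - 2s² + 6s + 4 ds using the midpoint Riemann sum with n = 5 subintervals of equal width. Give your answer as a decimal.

-600

Δs = (5 − 0)/5 = 1.
Midpoints: 0.5, 1.5, 2.5, 3.5, 4.5.
f(0.5) = 6, f(1.5) = -5, f(2.5) = -56, f(3.5) = -171, f(4.5) = -374.
Sum = Δs · [f(0.5) + f(1.5) + f(2.5) + f(3.5) + f(4.5)].
Sum = -600.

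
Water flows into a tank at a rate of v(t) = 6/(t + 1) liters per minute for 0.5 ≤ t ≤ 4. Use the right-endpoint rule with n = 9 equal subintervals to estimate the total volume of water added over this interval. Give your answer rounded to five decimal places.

Δt = (4 − 0.5)/9 = 7/18.
Right endpoints: 8/9, 23/18, 5/3, 37/18, 22/9, 17/6, 29/9, 65/18, 4.
v(8/9) = 54/17, v(23/18) = 108/41, v(5/3) = 2.25, v(37/18) = 108/55, v(22/9) = 54/31, v(17/6) = 36/23, v(29/9) = 27/19, v(65/18) = 108/83, v(4) = 1.2.
Sum = Δt · [v(8/9) + v(23/18) + v(5/3) + ...].
Sum ≈ 6.70976.

6.70976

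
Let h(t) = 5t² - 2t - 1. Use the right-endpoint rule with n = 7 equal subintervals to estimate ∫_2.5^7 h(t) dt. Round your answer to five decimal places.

565.73724

Δt = (7 − 2.5)/7 = 9/14.
Right endpoints: 22/7, 53/14, 31/7, 71/14, 40/7, 89/14, 7.
h(22/7) = 2063/49, h(53/14) = 12365/196, h(31/7) = 4322/49, h(71/14) = 23021/196, h(40/7) = 7391/49, h(89/14) = 36917/196, h(7) = 230.
Sum = Δt · [h(22/7) + h(53/14) + h(31/7) + ...].
Sum ≈ 565.73724.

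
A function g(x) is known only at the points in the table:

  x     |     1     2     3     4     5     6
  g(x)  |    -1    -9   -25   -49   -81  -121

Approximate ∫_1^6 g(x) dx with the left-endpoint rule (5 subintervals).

Δx = 1.
Sum = 1·[(-1) + (-9) + (-25) + (-49) + (-81)] = -165.

-165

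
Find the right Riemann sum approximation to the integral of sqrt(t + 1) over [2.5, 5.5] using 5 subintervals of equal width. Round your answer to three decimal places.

Δt = (5.5 − 2.5)/5 = 0.6.
Right endpoints: 3.1, 3.7, 4.3, 4.9, 5.5.
f(3.1) ≈ 2.025, f(3.7) ≈ 2.168, f(4.3) ≈ 2.302, f(4.9) ≈ 2.429, f(5.5) ≈ 2.550.
Sum = Δt · [f(3.1) + f(3.7) + f(4.3) + f(4.9) + f(5.5)].
Sum ≈ 6.884.

6.884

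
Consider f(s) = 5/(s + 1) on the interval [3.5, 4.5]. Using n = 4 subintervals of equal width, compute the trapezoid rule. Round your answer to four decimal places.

1.0038

Δs = (4.5 − 3.5)/4 = 0.25.
f(3.5) = 10/9, f(3.75) = 20/19, f(4) = 1, f(4.25) = 20/21, f(4.5) = 10/11.
T_4 = (Δs/2)·[f(s_0) + 2f(s_1) + 2f(s_2) + 2f(s_3) + f(s_4)].
Sum ≈ 1.0038.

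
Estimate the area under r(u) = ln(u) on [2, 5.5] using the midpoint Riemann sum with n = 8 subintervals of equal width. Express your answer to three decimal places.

4.492

Δu = (5.5 − 2)/8 = 0.4375.
Midpoints: 2.21875, 2.65625, 3.09375, 3.53125, 3.96875, 4.40625, 4.84375, 5.28125.
r(2.21875) ≈ 0.797, r(2.65625) ≈ 0.977, r(3.09375) ≈ 1.129, r(3.53125) ≈ 1.262, r(3.96875) ≈ 1.378, r(4.40625) ≈ 1.483, r(4.84375) ≈ 1.578, r(5.28125) ≈ 1.664.
Sum = Δu · [r(2.21875) + r(2.65625) + r(3.09375) + ...].
Sum ≈ 4.492.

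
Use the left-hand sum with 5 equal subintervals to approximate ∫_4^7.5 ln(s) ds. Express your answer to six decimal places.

5.841827

Δs = (7.5 − 4)/5 = 0.7.
Left endpoints: 4, 4.7, 5.4, 6.1, 6.8.
f(4) ≈ 1.386294, f(4.7) ≈ 1.547563, f(5.4) ≈ 1.686399, f(6.1) ≈ 1.808289, f(6.8) ≈ 1.916923.
Sum = Δs · [f(4) + f(4.7) + f(5.4) + f(6.1) + f(6.8)].
Sum ≈ 5.841827.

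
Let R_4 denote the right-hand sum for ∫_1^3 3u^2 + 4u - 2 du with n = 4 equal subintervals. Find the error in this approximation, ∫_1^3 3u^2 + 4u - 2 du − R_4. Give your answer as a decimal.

Exact integral: ∫_1^3 f(u) du = 38.
R_4 = 46.25.
Error = 38 − 46.25 = -8.25.

-8.25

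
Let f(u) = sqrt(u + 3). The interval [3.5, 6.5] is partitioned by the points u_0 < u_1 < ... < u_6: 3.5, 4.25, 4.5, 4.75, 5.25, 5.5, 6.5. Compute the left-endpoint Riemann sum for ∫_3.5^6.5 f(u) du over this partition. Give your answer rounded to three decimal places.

8.295

Subinterval widths: 0.75, 0.25, 0.25, 0.5, 0.25, 1.
Left endpoints: 3.5, 4.25, 4.5, 4.75, 5.25, 5.5.
f(3.5) ≈ 2.550, f(4.25) ≈ 2.693, f(4.5) ≈ 2.739, f(4.75) ≈ 2.784, f(5.25) ≈ 2.872, f(5.5) ≈ 2.915.
Sum = Σ Δu_i · f(u_i).
Sum ≈ 8.295.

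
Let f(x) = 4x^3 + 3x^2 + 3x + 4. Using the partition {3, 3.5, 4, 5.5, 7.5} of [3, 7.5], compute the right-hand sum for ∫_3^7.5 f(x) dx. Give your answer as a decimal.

5202

Subinterval widths: 0.5, 0.5, 1.5, 2.
Right endpoints: 3.5, 4, 5.5, 7.5.
f(3.5) = 222.75, f(4) = 320, f(5.5) = 776.75, f(7.5) = 1882.75.
Sum = Σ Δx_i · f(x_i).
Sum = 5202.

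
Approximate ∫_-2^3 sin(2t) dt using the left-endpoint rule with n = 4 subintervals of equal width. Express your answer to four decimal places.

Δt = (3 − (-2))/4 = 1.25.
Left endpoints: -2, -0.75, 0.5, 1.75.
f(-2) ≈ 0.7568, f(-0.75) ≈ -0.9975, f(0.5) ≈ 0.8415, f(1.75) ≈ -0.3508.
Sum = Δt · [f(-2) + f(-0.75) + f(0.5) + f(1.75)].
Sum ≈ 0.3125.

0.3125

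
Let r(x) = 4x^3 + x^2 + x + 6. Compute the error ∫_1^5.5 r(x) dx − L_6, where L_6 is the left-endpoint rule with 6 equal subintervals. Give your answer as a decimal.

Exact integral: ∫_1^5.5 r(x) dx = 1010.8125.
L_6 = 766.96875.
Error = 1010.8125 − 766.96875 = 243.84375.

243.84375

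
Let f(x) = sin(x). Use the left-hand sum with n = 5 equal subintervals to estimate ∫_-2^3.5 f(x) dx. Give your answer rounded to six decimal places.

Δx = (3.5 − (-2))/5 = 1.1.
Left endpoints: -2, -0.9, 0.2, 1.3, 2.4.
f(-2) ≈ -0.909297, f(-0.9) ≈ -0.783327, f(0.2) ≈ 0.198669, f(1.3) ≈ 0.963558, f(2.4) ≈ 0.675463.
Sum = Δx · [f(-2) + f(-0.9) + f(0.2) + f(1.3) + f(2.4)].
Sum ≈ 0.159573.

0.159573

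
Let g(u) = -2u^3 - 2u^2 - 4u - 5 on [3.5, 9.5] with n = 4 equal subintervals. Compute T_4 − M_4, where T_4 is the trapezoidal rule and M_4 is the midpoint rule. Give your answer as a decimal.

-138.375

T_4 = -4818.75.
M_4 = -4680.375.
T_4 − M_4 = -138.375.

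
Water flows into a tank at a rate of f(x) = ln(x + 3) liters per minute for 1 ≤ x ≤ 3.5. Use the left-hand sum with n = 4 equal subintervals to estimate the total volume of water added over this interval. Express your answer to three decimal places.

3.967

Δx = (3.5 − 1)/4 = 0.625.
Left endpoints: 1, 1.625, 2.25, 2.875.
f(1) ≈ 1.386, f(1.625) ≈ 1.531, f(2.25) ≈ 1.658, f(2.875) ≈ 1.771.
Sum = Δx · [f(1) + f(1.625) + f(2.25) + f(2.875)].
Sum ≈ 3.967.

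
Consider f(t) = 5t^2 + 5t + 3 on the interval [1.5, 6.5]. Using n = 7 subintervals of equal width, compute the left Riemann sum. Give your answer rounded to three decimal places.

488.852

Δt = (6.5 − 1.5)/7 = 5/7.
Left endpoints: 1.5, 31/14, 41/14, 51/14, 61/14, 71/14, 81/14.
f(1.5) = 21.75, f(31/14) = 7563/196, f(41/14) = 11863/196, f(51/14) = 17163/196, f(61/14) = 23463/196, f(71/14) = 30763/196, f(81/14) = 39063/196.
Sum = Δt · [f(1.5) + f(31/14) + f(41/14) + ...].
Sum ≈ 488.852.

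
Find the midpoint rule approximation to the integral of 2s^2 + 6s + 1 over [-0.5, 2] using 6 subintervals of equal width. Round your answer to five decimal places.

19.09433

Δs = (2 − (-0.5))/6 = 5/12.
Midpoints: -7/24, 0.125, 13/24, 23/24, 1.375, 43/24.
f(-7/24) = -167/288, f(0.125) = 1.78125, f(13/24) = 1393/288, f(23/24) = 2473/288, f(1.375) = 13.03125, f(43/24) = 5233/288.
Sum = Δs · [f(-7/24) + f(0.125) + f(13/24) + ...].
Sum ≈ 19.09433.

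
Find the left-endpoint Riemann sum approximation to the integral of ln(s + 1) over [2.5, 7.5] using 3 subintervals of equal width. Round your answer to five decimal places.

Δs = (7.5 − 2.5)/3 = 5/3.
Left endpoints: 2.5, 25/6, 35/6.
f(2.5) ≈ 1.25276, f(25/6) ≈ 1.64223, f(35/6) ≈ 1.92181.
Sum = Δs · [f(2.5) + f(25/6) + f(35/6)].
Sum ≈ 8.02801.

8.02801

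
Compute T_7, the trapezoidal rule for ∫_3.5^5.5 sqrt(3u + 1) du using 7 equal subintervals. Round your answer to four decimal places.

Δu = (5.5 − 3.5)/7 = 2/7.
f(3.5) ≈ 3.3912, f(53/14) ≈ 3.5153, f(57/14) ≈ 3.6351, f(61/14) ≈ 3.7512, f(65/14) ≈ 3.8638, f(69/14) ≈ 3.9731, f(73/14) ≈ 4.0796, f(5.5) ≈ 4.1833.
T_7 = (Δu/2)·[f(u_0) + 2f(u_1) + ... + 2f(u_{6}) + f(u_7)].
Sum ≈ 7.6015.

7.6015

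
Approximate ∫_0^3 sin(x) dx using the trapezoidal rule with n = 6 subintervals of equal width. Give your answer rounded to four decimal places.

Δx = (3 − 0)/6 = 0.5.
f(0) ≈ 0.0000, f(0.5) ≈ 0.4794, f(1) ≈ 0.8415, f(1.5) ≈ 0.9975, f(2) ≈ 0.9093, f(2.5) ≈ 0.5985, f(3) ≈ 0.1411.
T_6 = (Δx/2)·[f(x_0) + 2f(x_1) + ... + 2f(x_{5}) + f(x_6)].
Sum ≈ 1.9484.

1.9484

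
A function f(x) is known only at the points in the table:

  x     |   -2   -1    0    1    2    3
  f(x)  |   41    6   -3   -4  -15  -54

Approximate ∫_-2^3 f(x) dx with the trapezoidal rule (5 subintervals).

-22.5

Δx = 1.
T_5 = (1/2)·[41 + 2·6 + 2·(-3) + 2·(-4) + 2·(-15) + (-54)] = -22.5.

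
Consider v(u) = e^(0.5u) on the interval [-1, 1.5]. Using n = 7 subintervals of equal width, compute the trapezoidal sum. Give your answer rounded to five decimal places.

Δu = (1.5 − (-1))/7 = 5/14.
v(-1) ≈ 0.60653, v(-9/14) ≈ 0.72511, v(-2/7) ≈ 0.86688, v(1/14) ≈ 1.03636, v(3/7) ≈ 1.23898, v(11/14) ≈ 1.48121, v(8/7) ≈ 1.77079, v(1.5) ≈ 2.11700.
T_7 = (Δu/2)·[v(u_0) + 2v(u_1) + ... + 2v(u_{6}) + v(u_7)].
Sum ≈ 3.02896.

3.02896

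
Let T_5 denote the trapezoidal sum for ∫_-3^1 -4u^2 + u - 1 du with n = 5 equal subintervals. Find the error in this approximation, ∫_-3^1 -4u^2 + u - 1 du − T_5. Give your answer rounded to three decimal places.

1.707

Exact integral: ∫_-3^1 f(u) du ≈ -45.33333.
T_5 = -47.04.
Error ≈ -45.33333 − (-47.04) ≈ 1.707.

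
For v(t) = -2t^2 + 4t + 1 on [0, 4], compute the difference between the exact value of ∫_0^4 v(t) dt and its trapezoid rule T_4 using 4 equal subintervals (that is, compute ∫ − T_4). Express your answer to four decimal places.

1.3333

Exact integral: ∫_0^4 v(t) dt ≈ -6.666667.
T_4 = -8.
Error ≈ -6.666667 − (-8) ≈ 1.3333.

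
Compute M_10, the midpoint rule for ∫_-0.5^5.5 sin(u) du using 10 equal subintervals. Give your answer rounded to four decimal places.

Δu = (5.5 − (-0.5))/10 = 0.6.
Midpoints: -0.2, 0.4, 1, 1.6, 2.2, 2.8, 3.4, 4, 4.6, 5.2.
f(-0.2) ≈ -0.1987, f(0.4) ≈ 0.3894, f(1) ≈ 0.8415, f(1.6) ≈ 0.9996, f(2.2) ≈ 0.8085, f(2.8) ≈ 0.3350, f(3.4) ≈ -0.2555, f(4) ≈ -0.7568, f(4.6) ≈ -0.9937, f(5.2) ≈ -0.8835.
Sum = Δu · [f(-0.2) + f(0.4) + f(1) + ...].
Sum ≈ 0.1715.

0.1715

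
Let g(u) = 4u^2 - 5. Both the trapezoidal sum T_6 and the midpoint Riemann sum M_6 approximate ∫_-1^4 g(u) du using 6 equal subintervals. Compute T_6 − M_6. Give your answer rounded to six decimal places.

T_6 ≈ 63.98148148.
M_6 ≈ 60.50925926.
T_6 − M_6 ≈ 3.472222.

3.472222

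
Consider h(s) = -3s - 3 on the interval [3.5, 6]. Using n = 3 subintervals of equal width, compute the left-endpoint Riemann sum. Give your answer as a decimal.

-40

Δs = (6 − 3.5)/3 = 5/6.
Left endpoints: 3.5, 13/3, 31/6.
h(3.5) = -13.5, h(13/3) = -16, h(31/6) = -18.5.
Sum = Δs · [h(3.5) + h(13/3) + h(31/6)].
Sum = -40.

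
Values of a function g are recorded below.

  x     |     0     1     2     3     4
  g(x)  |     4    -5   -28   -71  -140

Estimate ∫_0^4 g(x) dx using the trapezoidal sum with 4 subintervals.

Δx = 1.
T_4 = (1/2)·[4 + 2·(-5) + 2·(-28) + 2·(-71) + (-140)] = -172.

-172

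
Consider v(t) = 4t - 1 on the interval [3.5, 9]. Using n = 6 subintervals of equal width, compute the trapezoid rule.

132

Δt = (9 − 3.5)/6 = 11/12.
v(3.5) = 13, v(53/12) = 50/3, v(16/3) = 61/3, v(6.25) = 24, v(43/6) = 83/3, v(97/12) = 94/3, v(9) = 35.
T_6 = (Δt/2)·[v(t_0) + 2v(t_1) + ... + 2v(t_{5}) + v(t_6)].
Sum = 132.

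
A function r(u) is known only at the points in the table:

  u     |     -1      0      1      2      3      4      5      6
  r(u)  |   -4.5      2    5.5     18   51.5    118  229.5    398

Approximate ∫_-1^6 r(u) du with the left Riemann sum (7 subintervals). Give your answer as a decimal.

Δu = 1.
Sum = 1·[(-4.5) + 2 + 5.5 + 18 + 51.5 + 118 + 229.5] = 420.

420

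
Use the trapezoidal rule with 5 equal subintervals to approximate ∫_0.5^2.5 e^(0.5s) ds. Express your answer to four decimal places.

4.4273

Δs = (2.5 − 0.5)/5 = 0.4.
f(0.5) ≈ 1.2840, f(0.9) ≈ 1.5683, f(1.3) ≈ 1.9155, f(1.7) ≈ 2.3396, f(2.1) ≈ 2.8577, f(2.5) ≈ 3.4903.
T_5 = (Δs/2)·[f(s_0) + 2f(s_1) + ... + 2f(s_{4}) + f(s_5)].
Sum ≈ 4.4273.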